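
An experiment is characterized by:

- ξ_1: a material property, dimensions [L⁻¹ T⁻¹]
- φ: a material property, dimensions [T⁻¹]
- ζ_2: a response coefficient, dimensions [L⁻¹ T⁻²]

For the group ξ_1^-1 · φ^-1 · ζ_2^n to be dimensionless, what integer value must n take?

1

Balance the L exponent: (-1)·n from ζ_2, plus −(-1) − (0) = 1 from the rest, must sum to zero.
−n + 1 = 0, so n = 1.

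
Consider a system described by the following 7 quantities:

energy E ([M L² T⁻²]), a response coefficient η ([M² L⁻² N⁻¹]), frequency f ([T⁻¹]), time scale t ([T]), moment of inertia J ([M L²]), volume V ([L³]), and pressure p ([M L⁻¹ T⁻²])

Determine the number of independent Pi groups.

There are 7 variables and 4 base dimensions (M, L, T, N).
The dimension matrix has rank 4.
Independent dimensionless groups: 7 − 4 = 3.

3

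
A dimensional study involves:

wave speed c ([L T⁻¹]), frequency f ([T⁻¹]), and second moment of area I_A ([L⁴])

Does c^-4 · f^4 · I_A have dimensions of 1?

Sum the exponent of each base dimension across the product:
  M: −4·[c]_M + 4·[f]_M + [I_A]_M = −4·(0) + 4·(0) + (0) = 0
  L: −4·[c]_L + 4·[f]_L + [I_A]_L = −4·(1) + 4·(0) + (4) = 0
  T: −4·[c]_T + 4·[f]_T + [I_A]_T = −4·(-1) + 4·(-1) + (0) = 0
  Θ: −4·[c]_Θ + 4·[f]_Θ + [I_A]_Θ = −4·(0) + 4·(0) + (0) = 0
  N: −4·[c]_N + 4·[f]_N + [I_A]_N = −4·(0) + 4·(0) + (0) = 0
All base exponents vanish — dimensionless.

yes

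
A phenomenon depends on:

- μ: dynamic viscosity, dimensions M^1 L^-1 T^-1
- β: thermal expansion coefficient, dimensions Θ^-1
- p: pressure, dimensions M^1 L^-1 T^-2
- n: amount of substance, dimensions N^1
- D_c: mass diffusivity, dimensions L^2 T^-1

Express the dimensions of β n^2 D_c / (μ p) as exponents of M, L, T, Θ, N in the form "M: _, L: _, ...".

M: -2, L: 4, T: 2, Θ: -1, N: 2

Collect each base-dimension exponent across the product:
  M: −(1) + (0) − (1) + 2·(0) + (0) = -2
  L: −(-1) + (0) − (-1) + 2·(0) + (2) = 4
  T: −(-1) + (0) − (-2) + 2·(0) + (-1) = 2
  Θ: −(0) + (-1) − (0) + 2·(0) + (0) = -1
  N: −(0) + (0) − (0) + 2·(1) + (0) = 2
So the dimensions are [M⁻² L⁴ T² Θ⁻¹ N²].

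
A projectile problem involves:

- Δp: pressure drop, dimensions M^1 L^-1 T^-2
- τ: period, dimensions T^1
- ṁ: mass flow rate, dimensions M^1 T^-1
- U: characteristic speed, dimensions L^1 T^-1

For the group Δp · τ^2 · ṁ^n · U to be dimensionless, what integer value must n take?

Balance the M exponent: (1)·n from ṁ, plus (1) + 2·(0) + (0) = 1 from the rest, must sum to zero.
n + 1 = 0, so n = -1.

-1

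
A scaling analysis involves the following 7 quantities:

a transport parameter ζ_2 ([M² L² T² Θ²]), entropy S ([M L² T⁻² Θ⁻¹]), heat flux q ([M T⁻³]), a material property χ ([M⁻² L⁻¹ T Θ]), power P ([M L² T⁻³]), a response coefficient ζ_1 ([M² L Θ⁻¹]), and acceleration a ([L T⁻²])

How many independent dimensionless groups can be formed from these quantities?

There are 7 variables and 4 base dimensions (M, L, T, Θ).
The dimension matrix has rank 4.
Independent dimensionless groups: 7 − 4 = 3.

3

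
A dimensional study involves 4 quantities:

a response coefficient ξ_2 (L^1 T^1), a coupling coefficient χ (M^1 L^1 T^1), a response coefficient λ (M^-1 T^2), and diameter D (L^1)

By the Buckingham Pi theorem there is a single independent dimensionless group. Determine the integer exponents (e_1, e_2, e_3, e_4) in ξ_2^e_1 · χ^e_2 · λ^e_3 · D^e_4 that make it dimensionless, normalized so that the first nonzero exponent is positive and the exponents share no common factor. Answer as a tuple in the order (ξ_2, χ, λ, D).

(3, -1, -1, -2)

M: e_1·(0) + e_2·(1) + e_3·(-1) + e_4·(0) = 0
L: e_1·(1) + e_2·(1) + e_3·(0) + e_4·(1) = 0
T: e_1·(1) + e_2·(1) + e_3·(2) + e_4·(0) = 0
Solving this homogeneous linear system for the smallest-integer solution (first nonzero entry positive) gives (3, -1, -1, -2).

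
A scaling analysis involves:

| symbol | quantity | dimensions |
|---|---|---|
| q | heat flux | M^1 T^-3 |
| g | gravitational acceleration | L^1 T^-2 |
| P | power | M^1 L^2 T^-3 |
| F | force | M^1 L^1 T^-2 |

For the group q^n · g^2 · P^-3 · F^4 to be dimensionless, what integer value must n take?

Balance the M exponent: (1)·n from q, plus 2·(0) − 3·(1) + 4·(1) = 1 from the rest, must sum to zero.
n + 1 = 0, so n = -1.

-1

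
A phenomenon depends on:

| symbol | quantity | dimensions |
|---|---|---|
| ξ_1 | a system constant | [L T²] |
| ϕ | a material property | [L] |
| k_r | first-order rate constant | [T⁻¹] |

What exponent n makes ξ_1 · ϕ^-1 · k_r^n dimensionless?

2

Balance the T exponent: (-1)·n from k_r, plus (2) − (0) = 2 from the rest, must sum to zero.
−n + 2 = 0, so n = 2.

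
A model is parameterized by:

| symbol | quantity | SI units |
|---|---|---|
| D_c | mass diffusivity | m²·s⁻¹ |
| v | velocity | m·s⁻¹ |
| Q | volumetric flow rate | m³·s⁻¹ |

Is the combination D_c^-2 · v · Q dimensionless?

Sum the exponent of each base dimension across the product:
  M: −2·[D_c]_M + [v]_M + [Q]_M = −2·(0) + (0) + (0) = 0
  L: −2·[D_c]_L + [v]_L + [Q]_L = −2·(2) + (1) + (3) = 0
  T: −2·[D_c]_T + [v]_T + [Q]_T = −2·(-1) + (-1) + (-1) = 0
All base exponents vanish — dimensionless.

yes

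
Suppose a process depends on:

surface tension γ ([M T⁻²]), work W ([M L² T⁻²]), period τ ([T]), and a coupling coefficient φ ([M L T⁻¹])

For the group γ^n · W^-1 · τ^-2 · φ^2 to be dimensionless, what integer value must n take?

Balance the M exponent: (1)·n from γ, plus −(1) − 2·(0) + 2·(1) = 1 from the rest, must sum to zero.
n + 1 = 0, so n = -1.

-1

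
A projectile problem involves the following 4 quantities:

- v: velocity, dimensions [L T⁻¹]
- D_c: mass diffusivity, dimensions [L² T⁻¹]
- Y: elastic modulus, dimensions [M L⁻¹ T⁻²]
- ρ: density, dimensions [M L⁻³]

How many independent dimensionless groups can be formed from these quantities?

1

There are 4 variables and 3 base dimensions (M, L, T).
The dimension matrix has rank 3.
Independent dimensionless groups: 4 − 3 = 1.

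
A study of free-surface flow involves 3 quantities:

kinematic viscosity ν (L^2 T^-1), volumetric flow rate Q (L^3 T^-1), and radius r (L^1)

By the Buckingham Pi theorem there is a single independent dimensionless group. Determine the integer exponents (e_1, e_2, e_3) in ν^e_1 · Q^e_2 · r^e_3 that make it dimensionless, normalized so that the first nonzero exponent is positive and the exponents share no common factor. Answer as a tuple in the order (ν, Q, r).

(1, -1, 1)

L: e_1·(2) + e_2·(3) + e_3·(1) = 0
T: e_1·(-1) + e_2·(-1) + e_3·(0) = 0
Solving this homogeneous linear system for the smallest-integer solution (first nonzero entry positive) gives (1, -1, 1).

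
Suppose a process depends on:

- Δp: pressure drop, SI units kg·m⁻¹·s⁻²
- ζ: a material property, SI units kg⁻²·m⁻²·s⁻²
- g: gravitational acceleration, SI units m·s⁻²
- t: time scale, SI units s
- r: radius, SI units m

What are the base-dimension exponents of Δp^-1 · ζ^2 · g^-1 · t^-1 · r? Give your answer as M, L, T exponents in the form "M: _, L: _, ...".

M: -5, L: -3, T: -1

Collect each base-dimension exponent across the product:
  M: −(1) + 2·(-2) − (0) − (0) + (0) = -5
  L: −(-1) + 2·(-2) − (1) − (0) + (1) = -3
  T: −(-2) + 2·(-2) − (-2) − (1) + (0) = -1
So the dimensions are [M⁻⁵ L⁻³ T⁻¹].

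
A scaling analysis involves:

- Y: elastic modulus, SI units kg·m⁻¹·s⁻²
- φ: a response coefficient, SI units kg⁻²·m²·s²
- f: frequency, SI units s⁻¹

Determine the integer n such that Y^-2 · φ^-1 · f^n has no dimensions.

2

Balance the T exponent: (-1)·n from f, plus −2·(-2) − (2) = 2 from the rest, must sum to zero.
−n + 2 = 0, so n = 2.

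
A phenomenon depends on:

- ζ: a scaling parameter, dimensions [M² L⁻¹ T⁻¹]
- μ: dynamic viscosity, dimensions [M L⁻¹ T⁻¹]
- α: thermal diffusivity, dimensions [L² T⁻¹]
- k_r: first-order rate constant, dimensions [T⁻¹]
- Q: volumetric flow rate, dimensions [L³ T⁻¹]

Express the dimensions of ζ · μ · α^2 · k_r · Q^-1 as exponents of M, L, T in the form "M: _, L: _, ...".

Collect each base-dimension exponent across the product:
  M: (2) + (1) + 2·(0) + (0) − (0) = 3
  L: (-1) + (-1) + 2·(2) + (0) − (3) = -1
  T: (-1) + (-1) + 2·(-1) + (-1) − (-1) = -4
So the dimensions are [M³ L⁻¹ T⁻⁴].

M: 3, L: -1, T: -4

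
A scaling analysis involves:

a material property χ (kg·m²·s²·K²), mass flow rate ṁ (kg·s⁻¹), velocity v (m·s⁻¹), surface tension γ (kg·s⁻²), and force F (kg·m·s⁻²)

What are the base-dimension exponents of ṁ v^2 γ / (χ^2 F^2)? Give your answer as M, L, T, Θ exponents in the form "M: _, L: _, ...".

Collect each base-dimension exponent across the product:
  M: −2·(1) + (1) + 2·(0) + (1) − 2·(1) = -2
  L: −2·(2) + (0) + 2·(1) + (0) − 2·(1) = -4
  T: −2·(2) + (-1) + 2·(-1) + (-2) − 2·(-2) = -5
  Θ: −2·(2) + (0) + 2·(0) + (0) − 2·(0) = -4
So the dimensions are [M⁻² L⁻⁴ T⁻⁵ Θ⁻⁴].

M: -2, L: -4, T: -5, Θ: -4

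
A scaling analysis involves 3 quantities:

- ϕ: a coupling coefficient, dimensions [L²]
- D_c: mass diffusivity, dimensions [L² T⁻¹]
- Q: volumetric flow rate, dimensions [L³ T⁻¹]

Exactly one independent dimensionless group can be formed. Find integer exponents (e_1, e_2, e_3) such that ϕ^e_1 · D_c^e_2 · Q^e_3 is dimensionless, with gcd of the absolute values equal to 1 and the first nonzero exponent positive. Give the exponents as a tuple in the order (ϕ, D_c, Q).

(1, 2, -2)

L: e_1·(2) + e_2·(2) + e_3·(3) = 0
T: e_1·(0) + e_2·(-1) + e_3·(-1) = 0
Solving this homogeneous linear system for the smallest-integer solution (first nonzero entry positive) gives (1, 2, -2).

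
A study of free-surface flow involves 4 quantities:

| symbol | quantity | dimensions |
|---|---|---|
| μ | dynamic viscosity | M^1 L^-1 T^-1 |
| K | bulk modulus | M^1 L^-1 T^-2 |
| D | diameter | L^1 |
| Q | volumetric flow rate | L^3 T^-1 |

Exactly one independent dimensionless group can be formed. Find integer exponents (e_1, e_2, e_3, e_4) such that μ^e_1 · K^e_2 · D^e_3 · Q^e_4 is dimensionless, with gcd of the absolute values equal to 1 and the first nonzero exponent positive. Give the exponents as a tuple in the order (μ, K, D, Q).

M: e_1·(1) + e_2·(1) + e_3·(0) + e_4·(0) = 0
L: e_1·(-1) + e_2·(-1) + e_3·(1) + e_4·(3) = 0
T: e_1·(-1) + e_2·(-2) + e_3·(0) + e_4·(-1) = 0
Solving this homogeneous linear system for the smallest-integer solution (first nonzero entry positive) gives (1, -1, -3, 1).

(1, -1, -3, 1)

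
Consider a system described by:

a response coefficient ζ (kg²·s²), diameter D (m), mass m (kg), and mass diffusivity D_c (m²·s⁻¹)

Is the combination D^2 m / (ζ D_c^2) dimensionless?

Sum the exponent of each base dimension across the product:
  M: −[ζ]_M + 2·[D]_M + [m]_M − 2·[D_c]_M = −(2) + 2·(0) + (1) − 2·(0) = -1
  L: −[ζ]_L + 2·[D]_L + [m]_L − 2·[D_c]_L = −(0) + 2·(1) + (0) − 2·(2) = -2
  T: −[ζ]_T + 2·[D]_T + [m]_T − 2·[D_c]_T = −(2) + 2·(0) + (0) − 2·(-1) = 0
Net dimensions [M⁻¹ L⁻²] ≠ [1] — not dimensionless.

no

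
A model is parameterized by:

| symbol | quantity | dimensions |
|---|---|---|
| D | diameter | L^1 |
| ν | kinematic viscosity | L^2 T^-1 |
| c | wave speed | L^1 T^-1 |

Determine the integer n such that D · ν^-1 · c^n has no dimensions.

1

Balance the L exponent: (1)·n from c, plus (1) − (2) = -1 from the rest, must sum to zero.
n − 1 = 0, so n = 1.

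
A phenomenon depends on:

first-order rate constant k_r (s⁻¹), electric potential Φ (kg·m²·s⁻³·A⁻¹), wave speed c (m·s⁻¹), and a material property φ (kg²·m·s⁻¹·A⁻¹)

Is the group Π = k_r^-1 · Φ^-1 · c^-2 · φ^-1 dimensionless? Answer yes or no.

Sum the exponent of each base dimension across the product:
  M: −[k_r]_M − [Φ]_M − 2·[c]_M − [φ]_M = −(0) − (1) − 2·(0) − (2) = -3
  L: −[k_r]_L − [Φ]_L − 2·[c]_L − [φ]_L = −(0) − (2) − 2·(1) − (1) = -5
  T: −[k_r]_T − [Φ]_T − 2·[c]_T − [φ]_T = −(-1) − (-3) − 2·(-1) − (-1) = 7
  I: −[k_r]_I − [Φ]_I − 2·[c]_I − [φ]_I = −(0) − (-1) − 2·(0) − (-1) = 2
Net dimensions [M⁻³ L⁻⁵ T⁷ I²] ≠ [1] — not dimensionless.

no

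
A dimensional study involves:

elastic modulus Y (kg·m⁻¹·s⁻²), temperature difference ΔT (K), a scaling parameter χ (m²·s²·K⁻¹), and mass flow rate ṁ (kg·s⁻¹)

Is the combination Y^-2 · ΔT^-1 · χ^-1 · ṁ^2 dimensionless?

Sum the exponent of each base dimension across the product:
  M: −2·[Y]_M − [ΔT]_M − [χ]_M + 2·[ṁ]_M = −2·(1) − (0) − (0) + 2·(1) = 0
  L: −2·[Y]_L − [ΔT]_L − [χ]_L + 2·[ṁ]_L = −2·(-1) − (0) − (2) + 2·(0) = 0
  T: −2·[Y]_T − [ΔT]_T − [χ]_T + 2·[ṁ]_T = −2·(-2) − (0) − (2) + 2·(-1) = 0
  Θ: −2·[Y]_Θ − [ΔT]_Θ − [χ]_Θ + 2·[ṁ]_Θ = −2·(0) − (1) − (-1) + 2·(0) = 0
All base exponents vanish — dimensionless.

yes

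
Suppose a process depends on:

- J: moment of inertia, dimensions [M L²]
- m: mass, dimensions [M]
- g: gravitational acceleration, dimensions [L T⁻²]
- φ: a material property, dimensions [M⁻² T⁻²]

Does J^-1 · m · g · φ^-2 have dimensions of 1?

no

Sum the exponent of each base dimension across the product:
  M: −[J]_M + [m]_M + [g]_M − 2·[φ]_M = −(1) + (1) + (0) − 2·(-2) = 4
  L: −[J]_L + [m]_L + [g]_L − 2·[φ]_L = −(2) + (0) + (1) − 2·(0) = -1
  T: −[J]_T + [m]_T + [g]_T − 2·[φ]_T = −(0) + (0) + (-2) − 2·(-2) = 2
Net dimensions [M⁴ L⁻¹ T²] ≠ [1] — not dimensionless.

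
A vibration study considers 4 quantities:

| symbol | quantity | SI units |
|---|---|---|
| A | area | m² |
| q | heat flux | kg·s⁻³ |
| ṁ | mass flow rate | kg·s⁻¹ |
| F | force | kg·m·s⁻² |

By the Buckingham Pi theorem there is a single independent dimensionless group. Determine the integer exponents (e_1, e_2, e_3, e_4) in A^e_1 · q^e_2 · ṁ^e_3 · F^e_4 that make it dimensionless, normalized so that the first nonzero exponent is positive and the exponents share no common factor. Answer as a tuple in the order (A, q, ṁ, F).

(1, 1, 1, -2)

M: e_1·(0) + e_2·(1) + e_3·(1) + e_4·(1) = 0
L: e_1·(2) + e_2·(0) + e_3·(0) + e_4·(1) = 0
T: e_1·(0) + e_2·(-3) + e_3·(-1) + e_4·(-2) = 0
Solving this homogeneous linear system for the smallest-integer solution (first nonzero entry positive) gives (1, 1, 1, -2).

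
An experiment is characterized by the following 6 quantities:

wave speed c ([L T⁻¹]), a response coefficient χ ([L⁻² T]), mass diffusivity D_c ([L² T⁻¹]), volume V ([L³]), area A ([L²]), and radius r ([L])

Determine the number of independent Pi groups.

4

There are 6 variables and 2 base dimensions (L, T).
The dimension matrix has rank 2.
Independent dimensionless groups: 6 − 2 = 4.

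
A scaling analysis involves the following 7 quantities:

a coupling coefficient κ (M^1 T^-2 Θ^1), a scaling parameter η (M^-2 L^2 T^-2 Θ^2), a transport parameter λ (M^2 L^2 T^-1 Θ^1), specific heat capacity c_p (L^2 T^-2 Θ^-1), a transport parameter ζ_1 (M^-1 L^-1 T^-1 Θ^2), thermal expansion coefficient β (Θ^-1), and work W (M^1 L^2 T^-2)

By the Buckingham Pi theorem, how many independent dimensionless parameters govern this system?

3

There are 7 variables and 4 base dimensions (M, L, T, Θ).
The dimension matrix has rank 4.
Independent dimensionless groups: 7 − 4 = 3.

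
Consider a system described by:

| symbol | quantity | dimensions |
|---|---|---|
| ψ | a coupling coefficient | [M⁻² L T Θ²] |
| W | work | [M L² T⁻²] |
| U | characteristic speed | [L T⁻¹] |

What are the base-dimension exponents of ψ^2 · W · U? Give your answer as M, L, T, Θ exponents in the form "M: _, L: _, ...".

Collect each base-dimension exponent across the product:
  M: 2·(-2) + (1) + (0) = -3
  L: 2·(1) + (2) + (1) = 5
  T: 2·(1) + (-2) + (-1) = -1
  Θ: 2·(2) + (0) + (0) = 4
So the dimensions are [M⁻³ L⁵ T⁻¹ Θ⁴].

M: -3, L: 5, T: -1, Θ: 4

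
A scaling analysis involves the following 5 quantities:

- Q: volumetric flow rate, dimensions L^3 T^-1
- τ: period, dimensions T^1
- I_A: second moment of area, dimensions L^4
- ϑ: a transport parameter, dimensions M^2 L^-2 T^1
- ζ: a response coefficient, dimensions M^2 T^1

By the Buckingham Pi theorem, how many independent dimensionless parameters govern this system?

2

There are 5 variables and 3 base dimensions (M, L, T).
The dimension matrix has rank 3.
Independent dimensionless groups: 5 − 3 = 2.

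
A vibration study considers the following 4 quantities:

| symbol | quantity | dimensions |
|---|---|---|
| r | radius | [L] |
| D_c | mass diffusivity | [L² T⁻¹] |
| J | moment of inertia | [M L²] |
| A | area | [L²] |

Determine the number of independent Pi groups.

There are 4 variables and 3 base dimensions (M, L, T).
The dimension matrix has rank 3.
Independent dimensionless groups: 4 − 3 = 1.

1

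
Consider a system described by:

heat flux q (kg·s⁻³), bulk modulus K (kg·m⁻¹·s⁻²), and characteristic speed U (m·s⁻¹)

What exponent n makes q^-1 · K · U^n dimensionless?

Balance the L exponent: (1)·n from U, plus −(0) + (-1) = -1 from the rest, must sum to zero.
n − 1 = 0, so n = 1.

1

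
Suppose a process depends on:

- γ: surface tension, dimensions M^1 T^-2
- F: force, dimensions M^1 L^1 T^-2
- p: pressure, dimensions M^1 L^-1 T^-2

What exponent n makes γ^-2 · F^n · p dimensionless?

Balance the M exponent: (1)·n from F, plus −2·(1) + (1) = -1 from the rest, must sum to zero.
n − 1 = 0, so n = 1.

1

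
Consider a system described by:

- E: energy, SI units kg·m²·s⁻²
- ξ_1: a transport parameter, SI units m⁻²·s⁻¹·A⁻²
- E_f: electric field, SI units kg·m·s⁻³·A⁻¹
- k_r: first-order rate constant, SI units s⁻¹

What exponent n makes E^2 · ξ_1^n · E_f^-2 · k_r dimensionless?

Balance the L exponent: (-2)·n from ξ_1, plus 2·(2) − 2·(1) + (0) = 2 from the rest, must sum to zero.
-2n + 2 = 0, so n = 1.

1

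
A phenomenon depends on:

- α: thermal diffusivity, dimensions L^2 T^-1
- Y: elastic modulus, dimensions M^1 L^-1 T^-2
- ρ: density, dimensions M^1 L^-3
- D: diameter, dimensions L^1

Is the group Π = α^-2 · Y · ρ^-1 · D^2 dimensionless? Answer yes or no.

Sum the exponent of each base dimension across the product:
  M: −2·[α]_M + [Y]_M − [ρ]_M + 2·[D]_M = −2·(0) + (1) − (1) + 2·(0) = 0
  L: −2·[α]_L + [Y]_L − [ρ]_L + 2·[D]_L = −2·(2) + (-1) − (-3) + 2·(1) = 0
  T: −2·[α]_T + [Y]_T − [ρ]_T + 2·[D]_T = −2·(-1) + (-2) − (0) + 2·(0) = 0
  Θ: −2·[α]_Θ + [Y]_Θ − [ρ]_Θ + 2·[D]_Θ = −2·(0) + (0) − (0) + 2·(0) = 0
All base exponents vanish — dimensionless.

yes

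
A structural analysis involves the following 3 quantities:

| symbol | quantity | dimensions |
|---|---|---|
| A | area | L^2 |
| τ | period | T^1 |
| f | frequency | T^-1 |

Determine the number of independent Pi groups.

There are 3 variables and 2 base dimensions (L, T).
The dimension matrix has rank 2.
Independent dimensionless groups: 3 − 2 = 1.

1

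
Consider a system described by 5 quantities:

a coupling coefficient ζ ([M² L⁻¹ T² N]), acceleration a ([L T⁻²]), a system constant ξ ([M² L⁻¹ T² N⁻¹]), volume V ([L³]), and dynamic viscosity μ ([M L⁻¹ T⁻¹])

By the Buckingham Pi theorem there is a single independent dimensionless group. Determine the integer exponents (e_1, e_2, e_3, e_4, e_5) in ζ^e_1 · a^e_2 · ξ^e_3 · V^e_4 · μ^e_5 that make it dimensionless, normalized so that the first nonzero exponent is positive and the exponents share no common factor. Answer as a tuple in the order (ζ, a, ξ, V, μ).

(1, 4, 1, -2, -4)

M: e_1·(2) + e_2·(0) + e_3·(2) + e_4·(0) + e_5·(1) = 0
L: e_1·(-1) + e_2·(1) + e_3·(-1) + e_4·(3) + e_5·(-1) = 0
T: e_1·(2) + e_2·(-2) + e_3·(2) + e_4·(0) + e_5·(-1) = 0
N: e_1·(1) + e_2·(0) + e_3·(-1) + e_4·(0) + e_5·(0) = 0
Solving this homogeneous linear system for the smallest-integer solution (first nonzero entry positive) gives (1, 4, 1, -2, -4).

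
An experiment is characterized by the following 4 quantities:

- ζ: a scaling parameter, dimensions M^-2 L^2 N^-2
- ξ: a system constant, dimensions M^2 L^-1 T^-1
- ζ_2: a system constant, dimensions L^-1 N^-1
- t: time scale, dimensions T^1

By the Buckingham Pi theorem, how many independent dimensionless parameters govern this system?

0

There are 4 variables and 4 base dimensions (M, L, T, N).
The dimension matrix has rank 4.
Independent dimensionless groups: 4 − 4 = 0.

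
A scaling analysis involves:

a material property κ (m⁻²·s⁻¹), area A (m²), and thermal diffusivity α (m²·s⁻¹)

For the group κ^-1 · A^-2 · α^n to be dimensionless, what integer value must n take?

1

Balance the L exponent: (2)·n from α, plus −(-2) − 2·(2) = -2 from the rest, must sum to zero.
2n − 2 = 0, so n = 1.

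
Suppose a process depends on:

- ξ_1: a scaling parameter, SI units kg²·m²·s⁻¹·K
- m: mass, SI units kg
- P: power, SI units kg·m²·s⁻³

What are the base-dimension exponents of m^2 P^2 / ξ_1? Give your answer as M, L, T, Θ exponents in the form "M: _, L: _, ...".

Collect each base-dimension exponent across the product:
  M: −(2) + 2·(1) + 2·(1) = 2
  L: −(2) + 2·(0) + 2·(2) = 2
  T: −(-1) + 2·(0) + 2·(-3) = -5
  Θ: −(1) + 2·(0) + 2·(0) = -1
So the dimensions are [M² L² T⁻⁵ Θ⁻¹].

M: 2, L: 2, T: -5, Θ: -1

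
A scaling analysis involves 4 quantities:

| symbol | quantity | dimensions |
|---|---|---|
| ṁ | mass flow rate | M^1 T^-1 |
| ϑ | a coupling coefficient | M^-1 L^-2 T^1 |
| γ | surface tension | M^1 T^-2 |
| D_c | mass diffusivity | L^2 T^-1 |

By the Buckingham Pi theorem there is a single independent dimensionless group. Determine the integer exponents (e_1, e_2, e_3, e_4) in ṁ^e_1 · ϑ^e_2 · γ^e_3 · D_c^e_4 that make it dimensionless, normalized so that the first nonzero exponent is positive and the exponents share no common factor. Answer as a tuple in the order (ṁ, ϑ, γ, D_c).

M: e_1·(1) + e_2·(-1) + e_3·(1) + e_4·(0) = 0
L: e_1·(0) + e_2·(-2) + e_3·(0) + e_4·(2) = 0
T: e_1·(-1) + e_2·(1) + e_3·(-2) + e_4·(-1) = 0
Solving this homogeneous linear system for the smallest-integer solution (first nonzero entry positive) gives (2, 1, -1, 1).

(2, 1, -1, 1)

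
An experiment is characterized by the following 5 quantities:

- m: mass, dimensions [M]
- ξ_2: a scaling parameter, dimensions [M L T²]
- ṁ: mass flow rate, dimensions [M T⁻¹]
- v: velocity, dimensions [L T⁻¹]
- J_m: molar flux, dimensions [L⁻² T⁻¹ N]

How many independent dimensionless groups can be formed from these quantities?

1

There are 5 variables and 4 base dimensions (M, L, T, N).
The dimension matrix has rank 4.
Independent dimensionless groups: 5 − 4 = 1.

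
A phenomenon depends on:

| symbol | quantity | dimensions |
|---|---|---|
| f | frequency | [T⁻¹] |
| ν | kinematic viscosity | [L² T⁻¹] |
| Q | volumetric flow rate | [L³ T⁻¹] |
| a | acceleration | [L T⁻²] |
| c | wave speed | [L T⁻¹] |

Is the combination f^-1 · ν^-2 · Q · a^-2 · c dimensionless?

no

Sum the exponent of each base dimension across the product:
  L: −[f]_L − 2·[ν]_L + [Q]_L − 2·[a]_L + [c]_L = −(0) − 2·(2) + (3) − 2·(1) + (1) = -2
  T: −[f]_T − 2·[ν]_T + [Q]_T − 2·[a]_T + [c]_T = −(-1) − 2·(-1) + (-1) − 2·(-2) + (-1) = 5
Net dimensions [L⁻² T⁵] ≠ [1] — not dimensionless.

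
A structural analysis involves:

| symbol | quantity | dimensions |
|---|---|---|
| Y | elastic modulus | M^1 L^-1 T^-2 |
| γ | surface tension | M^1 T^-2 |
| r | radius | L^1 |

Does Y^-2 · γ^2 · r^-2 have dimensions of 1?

Sum the exponent of each base dimension across the product:
  M: −2·[Y]_M + 2·[γ]_M − 2·[r]_M = −2·(1) + 2·(1) − 2·(0) = 0
  L: −2·[Y]_L + 2·[γ]_L − 2·[r]_L = −2·(-1) + 2·(0) − 2·(1) = 0
  T: −2·[Y]_T + 2·[γ]_T − 2·[r]_T = −2·(-2) + 2·(-2) − 2·(0) = 0
All base exponents vanish — dimensionless.

yes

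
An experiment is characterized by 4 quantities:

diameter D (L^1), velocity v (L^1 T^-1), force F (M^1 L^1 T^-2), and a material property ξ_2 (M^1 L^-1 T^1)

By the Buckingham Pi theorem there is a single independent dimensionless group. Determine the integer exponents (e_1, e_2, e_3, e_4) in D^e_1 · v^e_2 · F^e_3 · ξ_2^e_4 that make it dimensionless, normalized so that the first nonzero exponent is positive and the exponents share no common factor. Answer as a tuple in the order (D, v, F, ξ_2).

M: e_1·(0) + e_2·(0) + e_3·(1) + e_4·(1) = 0
L: e_1·(1) + e_2·(1) + e_3·(1) + e_4·(-1) = 0
T: e_1·(0) + e_2·(-1) + e_3·(-2) + e_4·(1) = 0
Solving this homogeneous linear system for the smallest-integer solution (first nonzero entry positive) gives (1, -3, 1, -1).

(1, -3, 1, -1)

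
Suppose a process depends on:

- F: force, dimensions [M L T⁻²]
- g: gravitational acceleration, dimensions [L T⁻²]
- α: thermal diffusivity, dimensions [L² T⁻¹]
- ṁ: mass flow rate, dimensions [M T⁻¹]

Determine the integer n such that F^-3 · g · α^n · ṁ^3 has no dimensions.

1

Balance the L exponent: (2)·n from α, plus −3·(1) + (1) + 3·(0) = -2 from the rest, must sum to zero.
2n − 2 = 0, so n = 1.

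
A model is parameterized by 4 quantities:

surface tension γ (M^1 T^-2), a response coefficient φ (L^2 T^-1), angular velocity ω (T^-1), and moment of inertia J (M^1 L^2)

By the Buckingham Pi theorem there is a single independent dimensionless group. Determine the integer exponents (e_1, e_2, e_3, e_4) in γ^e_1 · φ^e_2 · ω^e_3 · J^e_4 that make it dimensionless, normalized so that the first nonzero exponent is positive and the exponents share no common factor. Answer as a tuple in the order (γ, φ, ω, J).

M: e_1·(1) + e_2·(0) + e_3·(0) + e_4·(1) = 0
L: e_1·(0) + e_2·(2) + e_3·(0) + e_4·(2) = 0
T: e_1·(-2) + e_2·(-1) + e_3·(-1) + e_4·(0) = 0
Solving this homogeneous linear system for the smallest-integer solution (first nonzero entry positive) gives (1, 1, -3, -1).

(1, 1, -3, -1)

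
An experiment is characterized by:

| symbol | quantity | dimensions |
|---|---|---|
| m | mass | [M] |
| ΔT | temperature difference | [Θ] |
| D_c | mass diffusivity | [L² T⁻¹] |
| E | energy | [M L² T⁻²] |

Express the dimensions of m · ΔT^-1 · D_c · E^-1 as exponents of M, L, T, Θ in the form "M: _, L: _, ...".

M: 0, L: 0, T: 1, Θ: -1

Collect each base-dimension exponent across the product:
  M: (1) − (0) + (0) − (1) = 0
  L: (0) − (0) + (2) − (2) = 0
  T: (0) − (0) + (-1) − (-2) = 1
  Θ: (0) − (1) + (0) − (0) = -1
So the dimensions are [T Θ⁻¹].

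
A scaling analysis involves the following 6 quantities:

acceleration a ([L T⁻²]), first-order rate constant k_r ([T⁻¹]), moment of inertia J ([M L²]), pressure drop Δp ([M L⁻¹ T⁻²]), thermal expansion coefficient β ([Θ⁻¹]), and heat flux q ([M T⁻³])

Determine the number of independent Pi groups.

2

There are 6 variables and 4 base dimensions (M, L, T, Θ).
The dimension matrix has rank 4.
Independent dimensionless groups: 6 − 4 = 2.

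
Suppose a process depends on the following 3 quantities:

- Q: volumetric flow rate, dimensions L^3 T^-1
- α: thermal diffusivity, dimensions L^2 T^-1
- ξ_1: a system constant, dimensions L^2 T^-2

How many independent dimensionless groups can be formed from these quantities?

1

There are 3 variables and 2 base dimensions (L, T).
The dimension matrix has rank 2.
Independent dimensionless groups: 3 − 2 = 1.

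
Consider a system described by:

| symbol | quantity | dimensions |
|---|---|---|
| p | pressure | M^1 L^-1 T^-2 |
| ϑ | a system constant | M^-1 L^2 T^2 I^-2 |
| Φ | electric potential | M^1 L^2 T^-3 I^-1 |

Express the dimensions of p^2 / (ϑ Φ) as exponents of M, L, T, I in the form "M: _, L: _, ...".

Collect each base-dimension exponent across the product:
  M: 2·(1) − (-1) − (1) = 2
  L: 2·(-1) − (2) − (2) = -6
  T: 2·(-2) − (2) − (-3) = -3
  I: 2·(0) − (-2) − (-1) = 3
So the dimensions are [M² L⁻⁶ T⁻³ I³].

M: 2, L: -6, T: -3, I: 3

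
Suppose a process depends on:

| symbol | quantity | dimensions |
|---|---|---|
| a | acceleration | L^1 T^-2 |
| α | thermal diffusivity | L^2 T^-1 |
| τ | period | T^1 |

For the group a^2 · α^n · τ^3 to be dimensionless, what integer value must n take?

-1

Balance the L exponent: (2)·n from α, plus 2·(1) + 3·(0) = 2 from the rest, must sum to zero.
2n + 2 = 0, so n = -1.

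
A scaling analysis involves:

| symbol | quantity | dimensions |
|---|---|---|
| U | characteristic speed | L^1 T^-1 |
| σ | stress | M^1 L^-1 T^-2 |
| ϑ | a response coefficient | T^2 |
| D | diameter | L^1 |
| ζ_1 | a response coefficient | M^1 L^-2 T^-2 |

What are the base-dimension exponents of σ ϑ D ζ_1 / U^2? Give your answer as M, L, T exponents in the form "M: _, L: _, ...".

M: 2, L: -4, T: 0

Collect each base-dimension exponent across the product:
  M: −2·(0) + (1) + (0) + (0) + (1) = 2
  L: −2·(1) + (-1) + (0) + (1) + (-2) = -4
  T: −2·(-1) + (-2) + (2) + (0) + (-2) = 0
So the dimensions are [M² L⁻⁴].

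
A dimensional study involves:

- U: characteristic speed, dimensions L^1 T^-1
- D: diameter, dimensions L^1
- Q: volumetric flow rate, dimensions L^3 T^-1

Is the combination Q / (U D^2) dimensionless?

Sum the exponent of each base dimension across the product:
  L: −[U]_L − 2·[D]_L + [Q]_L = −(1) − 2·(1) + (3) = 0
  T: −[U]_T − 2·[D]_T + [Q]_T = −(-1) − 2·(0) + (-1) = 0
All base exponents vanish — dimensionless.

yes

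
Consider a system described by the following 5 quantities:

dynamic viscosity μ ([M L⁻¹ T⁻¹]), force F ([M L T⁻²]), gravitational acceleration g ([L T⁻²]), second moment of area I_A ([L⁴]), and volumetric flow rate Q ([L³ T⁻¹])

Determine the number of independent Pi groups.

2

There are 5 variables and 3 base dimensions (M, L, T).
The dimension matrix has rank 3.
Independent dimensionless groups: 5 − 3 = 2.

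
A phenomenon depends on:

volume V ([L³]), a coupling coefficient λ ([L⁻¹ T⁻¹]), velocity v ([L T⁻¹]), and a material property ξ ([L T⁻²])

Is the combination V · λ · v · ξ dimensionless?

no

Sum the exponent of each base dimension across the product:
  L: [V]_L + [λ]_L + [v]_L + [ξ]_L = (3) + (-1) + (1) + (1) = 4
  T: [V]_T + [λ]_T + [v]_T + [ξ]_T = (0) + (-1) + (-1) + (-2) = -4
Net dimensions [L⁴ T⁻⁴] ≠ [1] — not dimensionless.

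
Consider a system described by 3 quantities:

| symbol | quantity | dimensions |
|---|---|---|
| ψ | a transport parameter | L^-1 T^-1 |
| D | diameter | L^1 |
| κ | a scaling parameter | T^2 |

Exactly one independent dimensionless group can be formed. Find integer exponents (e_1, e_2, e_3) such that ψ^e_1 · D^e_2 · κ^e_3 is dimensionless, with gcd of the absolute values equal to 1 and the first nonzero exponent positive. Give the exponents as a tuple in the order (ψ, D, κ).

L: e_1·(-1) + e_2·(1) + e_3·(0) = 0
T: e_1·(-1) + e_2·(0) + e_3·(2) = 0
Solving this homogeneous linear system for the smallest-integer solution (first nonzero entry positive) gives (2, 2, 1).

(2, 2, 1)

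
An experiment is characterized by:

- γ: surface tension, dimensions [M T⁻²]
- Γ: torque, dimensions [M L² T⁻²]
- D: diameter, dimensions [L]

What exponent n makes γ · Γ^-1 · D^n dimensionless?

Balance the L exponent: (1)·n from D, plus (0) − (2) = -2 from the rest, must sum to zero.
n − 2 = 0, so n = 2.

2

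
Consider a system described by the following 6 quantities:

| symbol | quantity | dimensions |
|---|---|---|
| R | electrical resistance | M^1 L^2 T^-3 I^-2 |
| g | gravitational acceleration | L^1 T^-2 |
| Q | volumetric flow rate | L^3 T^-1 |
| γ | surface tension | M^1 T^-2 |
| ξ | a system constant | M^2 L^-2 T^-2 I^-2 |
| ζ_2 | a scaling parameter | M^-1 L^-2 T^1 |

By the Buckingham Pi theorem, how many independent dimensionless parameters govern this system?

2

There are 6 variables and 4 base dimensions (M, L, T, I).
The dimension matrix has rank 4.
Independent dimensionless groups: 6 − 4 = 2.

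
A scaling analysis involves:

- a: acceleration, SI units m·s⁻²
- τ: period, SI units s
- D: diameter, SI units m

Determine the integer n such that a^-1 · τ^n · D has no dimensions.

-2

Balance the T exponent: (1)·n from τ, plus −(-2) + (0) = 2 from the rest, must sum to zero.
n + 2 = 0, so n = -2.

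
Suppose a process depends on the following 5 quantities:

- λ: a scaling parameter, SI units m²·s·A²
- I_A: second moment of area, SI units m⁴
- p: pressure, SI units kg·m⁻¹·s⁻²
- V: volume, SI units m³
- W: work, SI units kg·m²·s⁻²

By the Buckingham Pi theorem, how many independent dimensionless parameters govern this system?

There are 5 variables and 4 base dimensions (M, L, T, I).
The dimension matrix has rank 3 (less than 4: the dimension vectors are linearly dependent).
Independent dimensionless groups: 5 − 3 = 2.

2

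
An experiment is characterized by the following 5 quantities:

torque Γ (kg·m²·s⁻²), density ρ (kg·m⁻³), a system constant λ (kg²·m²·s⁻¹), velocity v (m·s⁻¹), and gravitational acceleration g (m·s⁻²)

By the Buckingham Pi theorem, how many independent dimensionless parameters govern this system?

There are 5 variables and 3 base dimensions (M, L, T).
The dimension matrix has rank 3.
Independent dimensionless groups: 5 − 3 = 2.

2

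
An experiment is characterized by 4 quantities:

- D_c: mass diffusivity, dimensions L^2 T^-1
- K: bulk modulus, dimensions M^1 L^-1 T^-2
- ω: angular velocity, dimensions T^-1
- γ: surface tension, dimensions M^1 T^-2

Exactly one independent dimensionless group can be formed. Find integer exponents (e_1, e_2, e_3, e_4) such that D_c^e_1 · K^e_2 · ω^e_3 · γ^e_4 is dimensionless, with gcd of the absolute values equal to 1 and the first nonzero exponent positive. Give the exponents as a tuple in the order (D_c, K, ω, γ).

(1, 2, -1, -2)

M: e_1·(0) + e_2·(1) + e_3·(0) + e_4·(1) = 0
L: e_1·(2) + e_2·(-1) + e_3·(0) + e_4·(0) = 0
T: e_1·(-1) + e_2·(-2) + e_3·(-1) + e_4·(-2) = 0
Solving this homogeneous linear system for the smallest-integer solution (first nonzero entry positive) gives (1, 2, -1, -2).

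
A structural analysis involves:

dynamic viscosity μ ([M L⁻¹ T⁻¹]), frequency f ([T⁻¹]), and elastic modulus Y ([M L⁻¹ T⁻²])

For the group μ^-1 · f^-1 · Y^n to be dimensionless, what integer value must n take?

Balance the M exponent: (1)·n from Y, plus −(1) − (0) = -1 from the rest, must sum to zero.
n − 1 = 0, so n = 1.

1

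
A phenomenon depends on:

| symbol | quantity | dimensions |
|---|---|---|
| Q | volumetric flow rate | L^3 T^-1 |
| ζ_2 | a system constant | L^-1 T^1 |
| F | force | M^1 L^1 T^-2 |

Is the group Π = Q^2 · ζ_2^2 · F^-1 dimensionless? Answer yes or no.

no

Sum the exponent of each base dimension across the product:
  M: 2·[Q]_M + 2·[ζ_2]_M − [F]_M = 2·(0) + 2·(0) − (1) = -1
  L: 2·[Q]_L + 2·[ζ_2]_L − [F]_L = 2·(3) + 2·(-1) − (1) = 3
  T: 2·[Q]_T + 2·[ζ_2]_T − [F]_T = 2·(-1) + 2·(1) − (-2) = 2
Net dimensions [M⁻¹ L³ T²] ≠ [1] — not dimensionless.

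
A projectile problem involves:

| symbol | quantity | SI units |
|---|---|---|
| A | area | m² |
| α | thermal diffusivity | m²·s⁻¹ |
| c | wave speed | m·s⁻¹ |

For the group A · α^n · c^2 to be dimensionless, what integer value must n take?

-2

Balance the L exponent: (2)·n from α, plus (2) + 2·(1) = 4 from the rest, must sum to zero.
2n + 4 = 0, so n = -2.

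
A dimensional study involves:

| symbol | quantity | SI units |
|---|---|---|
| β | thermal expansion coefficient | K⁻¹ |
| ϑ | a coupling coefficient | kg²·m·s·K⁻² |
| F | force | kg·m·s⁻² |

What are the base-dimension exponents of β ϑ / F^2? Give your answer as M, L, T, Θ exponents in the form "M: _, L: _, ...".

M: 0, L: -1, T: 5, Θ: -3

Collect each base-dimension exponent across the product:
  M: (0) + (2) − 2·(1) = 0
  L: (0) + (1) − 2·(1) = -1
  T: (0) + (1) − 2·(-2) = 5
  Θ: (-1) + (-2) − 2·(0) = -3
So the dimensions are [L⁻¹ T⁵ Θ⁻³].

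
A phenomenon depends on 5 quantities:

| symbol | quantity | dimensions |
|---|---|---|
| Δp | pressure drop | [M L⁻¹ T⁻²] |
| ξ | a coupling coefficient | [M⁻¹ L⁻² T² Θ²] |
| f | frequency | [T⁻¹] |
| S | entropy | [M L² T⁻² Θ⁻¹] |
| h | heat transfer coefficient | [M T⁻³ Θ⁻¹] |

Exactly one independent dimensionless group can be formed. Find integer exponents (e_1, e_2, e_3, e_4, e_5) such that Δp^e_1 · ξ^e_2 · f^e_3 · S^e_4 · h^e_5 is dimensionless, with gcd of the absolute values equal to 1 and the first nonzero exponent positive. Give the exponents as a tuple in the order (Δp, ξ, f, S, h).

(2, -2, 3, -1, -3)

M: e_1·(1) + e_2·(-1) + e_3·(0) + e_4·(1) + e_5·(1) = 0
L: e_1·(-1) + e_2·(-2) + e_3·(0) + e_4·(2) + e_5·(0) = 0
T: e_1·(-2) + e_2·(2) + e_3·(-1) + e_4·(-2) + e_5·(-3) = 0
Θ: e_1·(0) + e_2·(2) + e_3·(0) + e_4·(-1) + e_5·(-1) = 0
Solving this homogeneous linear system for the smallest-integer solution (first nonzero entry positive) gives (2, -2, 3, -1, -3).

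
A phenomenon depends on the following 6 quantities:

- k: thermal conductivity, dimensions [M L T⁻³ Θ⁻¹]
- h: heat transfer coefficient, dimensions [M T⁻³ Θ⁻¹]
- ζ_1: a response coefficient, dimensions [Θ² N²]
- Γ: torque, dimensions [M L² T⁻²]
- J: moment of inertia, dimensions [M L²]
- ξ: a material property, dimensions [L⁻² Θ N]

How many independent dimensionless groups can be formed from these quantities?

1

There are 6 variables and 5 base dimensions (M, L, T, Θ, N).
The dimension matrix has rank 5.
Independent dimensionless groups: 6 − 5 = 1.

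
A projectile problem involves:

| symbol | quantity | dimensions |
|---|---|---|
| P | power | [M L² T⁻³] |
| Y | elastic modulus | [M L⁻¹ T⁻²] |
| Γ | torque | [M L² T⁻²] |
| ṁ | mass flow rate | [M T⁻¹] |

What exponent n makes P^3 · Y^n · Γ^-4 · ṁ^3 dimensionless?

-2

Balance the M exponent: (1)·n from Y, plus 3·(1) − 4·(1) + 3·(1) = 2 from the rest, must sum to zero.
n + 2 = 0, so n = -2.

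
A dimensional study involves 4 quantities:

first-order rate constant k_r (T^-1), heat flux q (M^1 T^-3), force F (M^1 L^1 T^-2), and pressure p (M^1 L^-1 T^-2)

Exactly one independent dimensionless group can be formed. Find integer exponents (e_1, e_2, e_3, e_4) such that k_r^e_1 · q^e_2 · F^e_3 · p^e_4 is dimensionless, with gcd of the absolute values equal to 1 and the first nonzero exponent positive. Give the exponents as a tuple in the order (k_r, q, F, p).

(2, -2, 1, 1)

M: e_1·(0) + e_2·(1) + e_3·(1) + e_4·(1) = 0
L: e_1·(0) + e_2·(0) + e_3·(1) + e_4·(-1) = 0
T: e_1·(-1) + e_2·(-3) + e_3·(-2) + e_4·(-2) = 0
Solving this homogeneous linear system for the smallest-integer solution (first nonzero entry positive) gives (2, -2, 1, 1).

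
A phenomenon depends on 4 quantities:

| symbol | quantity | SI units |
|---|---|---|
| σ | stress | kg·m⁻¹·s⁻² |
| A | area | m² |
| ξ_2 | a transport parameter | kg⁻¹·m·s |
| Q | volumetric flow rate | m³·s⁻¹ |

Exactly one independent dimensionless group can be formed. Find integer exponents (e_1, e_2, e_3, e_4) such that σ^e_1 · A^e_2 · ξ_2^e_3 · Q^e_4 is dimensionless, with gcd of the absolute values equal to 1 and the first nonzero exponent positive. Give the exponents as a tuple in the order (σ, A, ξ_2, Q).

M: e_1·(1) + e_2·(0) + e_3·(-1) + e_4·(0) = 0
L: e_1·(-1) + e_2·(2) + e_3·(1) + e_4·(3) = 0
T: e_1·(-2) + e_2·(0) + e_3·(1) + e_4·(-1) = 0
Solving this homogeneous linear system for the smallest-integer solution (first nonzero entry positive) gives (2, 3, 2, -2).

(2, 3, 2, -2)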